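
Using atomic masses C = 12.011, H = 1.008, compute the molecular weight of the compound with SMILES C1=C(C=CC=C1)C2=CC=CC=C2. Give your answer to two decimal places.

Molecular formula: C12H10.
M = 12×12.011 + 10×1.008 = 154.21 g/mol.

154.21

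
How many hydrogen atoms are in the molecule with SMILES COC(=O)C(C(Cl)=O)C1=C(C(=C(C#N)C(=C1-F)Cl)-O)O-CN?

Hydrogens are implicit in SMILES; fill each atom to its normal valence:
  6 × C (aromatic): no H
  4 × O: no H
  3 × C: no H
  2 × Cl: no H
  1 × C: 3 H
  1 × C: 2 H
  1 × C: 1 H
  1 × F: no H
  1 × N: 2 H
  1 × N: no H
  1 × O: 1 H
  Total hydrogens = 9.

9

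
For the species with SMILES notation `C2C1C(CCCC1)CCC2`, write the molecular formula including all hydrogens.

Heavy atoms from the SMILES: 10 C.
Implicit hydrogens by atom environment:
  8 × C: 2 H each → 16
  2 × C: 1 H each → 2
  Total hydrogens = 18.
Molecular formula: C10H18

C10H18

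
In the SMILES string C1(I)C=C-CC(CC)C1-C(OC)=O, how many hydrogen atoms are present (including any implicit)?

Hydrogens are implicit in SMILES; fill each atom to its normal valence:
  5 × C: 1 H each → 5
  2 × C: 3 H each → 6
  2 × C: 2 H each → 4
  2 × O: no H
  1 × C: no H
  1 × I: no H
  Total hydrogens = 15.

15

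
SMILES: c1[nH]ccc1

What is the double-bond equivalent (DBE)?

Molecular formula from the SMILES: C4H5N.
DoU = (2C + 2 + N − H − X)/2 = (2·4 + 2 + 1 − 5 − 0)/2 = 6/2 = 3.
(Structurally: 1 ring(s) + 2 π bond(s) = 3.)

3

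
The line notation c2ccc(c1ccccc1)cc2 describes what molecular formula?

Heavy atoms from the SMILES: 12 C.
Implicit hydrogens by atom environment:
  10 × C (aromatic): 1 H each → 10
  2 × C (aromatic): no H
  Total hydrogens = 10.
Molecular formula: C12H10

C12H10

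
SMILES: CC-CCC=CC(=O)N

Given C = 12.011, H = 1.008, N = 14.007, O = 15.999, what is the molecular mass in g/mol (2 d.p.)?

Molecular formula: C7H13NO.
M = 7×12.011 + 13×1.008 + 1×14.007 + 1×15.999 = 127.19 g/mol.

127.19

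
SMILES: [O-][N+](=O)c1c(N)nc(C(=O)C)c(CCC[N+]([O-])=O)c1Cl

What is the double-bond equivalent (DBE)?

7

Molecular formula from the SMILES: C10H11ClN4O5.
DoU = (2C + 2 + N − H − X)/2 = (2·10 + 2 + 4 − 11 − 1)/2 = 14/2 = 7.
(Structurally: 1 ring(s) + 6 π bond(s) = 7.)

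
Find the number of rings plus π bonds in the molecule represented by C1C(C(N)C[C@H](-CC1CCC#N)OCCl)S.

Molecular formula from the SMILES: C11H19ClN2OS.
DoU = (2C + 2 + N − H − X)/2 = (2·11 + 2 + 2 − 19 − 1)/2 = 6/2 = 3.
(Structurally: 1 ring(s) + 2 π bond(s) = 3.)

3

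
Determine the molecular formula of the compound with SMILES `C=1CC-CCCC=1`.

Heavy atoms from the SMILES: 7 C.
Implicit hydrogens by atom environment:
  5 × C: 2 H each → 10
  2 × C: 1 H each → 2
  Total hydrogens = 12.
Molecular formula: C7H12

C7H12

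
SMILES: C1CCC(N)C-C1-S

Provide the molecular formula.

Heavy atoms from the SMILES: 6 C, 1 N, 1 S.
Implicit hydrogens by atom environment:
  4 × C: 2 H each → 8
  2 × C: 1 H each → 2
  1 × N: 2 H
  1 × S: 1 H
  Total hydrogens = 13.
Molecular formula: C6H13NS

C6H13NS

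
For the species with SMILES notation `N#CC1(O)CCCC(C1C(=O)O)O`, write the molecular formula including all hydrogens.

C8H11NO4

Heavy atoms from the SMILES: 8 C, 1 N, 4 O.
Implicit hydrogens by atom environment:
  3 × C: 2 H each → 6
  3 × C: no H
  3 × O: 1 H each → 3
  2 × C: 1 H each → 2
  1 × N: no H
  1 × O: no H
  Total hydrogens = 11.
Molecular formula: C8H11NO4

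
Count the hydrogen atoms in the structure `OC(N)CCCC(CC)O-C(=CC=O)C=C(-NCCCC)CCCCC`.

Hydrogens are implicit in SMILES; fill each atom to its normal valence:
  11 × C: 2 H each → 22
  5 × C: 1 H each → 5
  3 × C: 3 H each → 9
  2 × C: no H
  2 × O: no H
  1 × N: 2 H
  1 × N: 1 H
  1 × O: 1 H
  Total hydrogens = 40.

40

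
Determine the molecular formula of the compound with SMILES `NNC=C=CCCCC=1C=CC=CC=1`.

C12H16N2

Heavy atoms from the SMILES: 12 C, 2 N.
Implicit hydrogens by atom environment:
  5 × C (aromatic): 1 H each → 5
  3 × C: 2 H each → 6
  2 × C: 1 H each → 2
  1 × C: no H
  1 × C (aromatic): no H
  1 × N: 2 H
  1 × N: 1 H
  Total hydrogens = 16.
Molecular formula: C12H16N2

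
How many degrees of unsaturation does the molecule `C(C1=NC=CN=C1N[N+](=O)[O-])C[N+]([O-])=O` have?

6

Molecular formula from the SMILES: C6H7N5O4.
DoU = (2C + 2 + N − H − X)/2 = (2·6 + 2 + 5 − 7 − 0)/2 = 12/2 = 6.
(Structurally: 1 ring(s) + 5 π bond(s) = 6.)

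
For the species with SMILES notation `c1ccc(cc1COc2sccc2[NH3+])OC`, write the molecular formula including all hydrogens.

Heavy atoms from the SMILES: 12 C, 1 N, 2 O, 1 S.
Implicit hydrogens by atom environment:
  6 × C (aromatic): 1 H each → 6
  4 × C (aromatic): no H
  2 × O: no H
  1 × C: 3 H
  1 × C: 2 H
  1 × N (charge +1): 3 H
  1 × S (aromatic): no H
  Total hydrogens = 14.
Net charge +1.
Molecular formula: C12H14NO2S+

C12H14NO2S+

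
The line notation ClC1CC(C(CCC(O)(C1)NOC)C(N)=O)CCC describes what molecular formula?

Heavy atoms from the SMILES: 13 C, 1 Cl, 2 N, 3 O.
Implicit hydrogens by atom environment:
  6 × C: 2 H each → 12
  3 × C: 1 H each → 3
  2 × C: 3 H each → 6
  2 × C: no H
  2 × O: no H
  1 × Cl: no H
  1 × N: 2 H
  1 × N: 1 H
  1 × O: 1 H
  Total hydrogens = 25.
Molecular formula: C13H25ClN2O3

C13H25ClN2O3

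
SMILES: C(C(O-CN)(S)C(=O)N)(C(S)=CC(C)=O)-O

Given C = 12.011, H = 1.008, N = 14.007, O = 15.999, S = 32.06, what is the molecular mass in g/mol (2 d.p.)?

266.33

Molecular formula: C8H14N2O4S2.
M = 8×12.011 + 14×1.008 + 2×14.007 + 4×15.999 + 2×32.06 = 266.33 g/mol.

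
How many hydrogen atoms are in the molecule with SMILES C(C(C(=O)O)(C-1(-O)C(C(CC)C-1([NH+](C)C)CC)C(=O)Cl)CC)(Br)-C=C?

30

Hydrogens are implicit in SMILES; fill each atom to its normal valence:
  5 × C: 3 H each → 15
  5 × C: no H
  4 × C: 2 H each → 8
  4 × C: 1 H each → 4
  2 × O: 1 H each → 2
  2 × O: no H
  1 × Br: no H
  1 × Cl: no H
  1 × N (charge +1): 1 H
  Total hydrogens = 30.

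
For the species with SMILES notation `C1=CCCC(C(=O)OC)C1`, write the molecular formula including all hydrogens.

C8H12O2

Heavy atoms from the SMILES: 8 C, 2 O.
Implicit hydrogens by atom environment:
  3 × C: 2 H each → 6
  3 × C: 1 H each → 3
  2 × O: no H
  1 × C: 3 H
  1 × C: no H
  Total hydrogens = 12.
Molecular formula: C8H12O2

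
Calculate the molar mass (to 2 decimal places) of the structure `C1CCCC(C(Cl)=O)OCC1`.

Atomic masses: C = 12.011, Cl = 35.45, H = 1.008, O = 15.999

176.64

Molecular formula: C8H13ClO2.
M = 8×12.011 + 1×35.45 + 13×1.008 + 2×15.999 = 176.64 g/mol.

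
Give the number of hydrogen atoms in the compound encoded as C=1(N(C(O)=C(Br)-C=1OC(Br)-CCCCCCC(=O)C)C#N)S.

18

Hydrogens are implicit in SMILES; fill each atom to its normal valence:
  6 × C: 2 H each → 12
  4 × C (aromatic): no H
  2 × Br: no H
  2 × C: no H
  2 × O: no H
  1 × C: 3 H
  1 × C: 1 H
  1 × N (aromatic): no H
  1 × N: no H
  1 × O: 1 H
  1 × S: 1 H
  Total hydrogens = 18.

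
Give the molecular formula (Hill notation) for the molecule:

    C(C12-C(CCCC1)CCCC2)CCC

Heavy atoms from the SMILES: 14 C.
Implicit hydrogens by atom environment:
  11 × C: 2 H each → 22
  1 × C: 3 H
  1 × C: 1 H
  1 × C: no H
  Total hydrogens = 26.
Molecular formula: C14H26

C14H26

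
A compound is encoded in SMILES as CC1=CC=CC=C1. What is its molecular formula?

Heavy atoms from the SMILES: 7 C.
Implicit hydrogens by atom environment:
  5 × C (aromatic): 1 H each → 5
  1 × C: 3 H
  1 × C (aromatic): no H
  Total hydrogens = 8.
Molecular formula: C7H8

C7H8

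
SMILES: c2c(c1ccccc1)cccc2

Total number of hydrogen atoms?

Hydrogens are implicit in SMILES; fill each atom to its normal valence:
  10 × C (aromatic): 1 H each → 10
  2 × C (aromatic): no H
  Total hydrogens = 10.

10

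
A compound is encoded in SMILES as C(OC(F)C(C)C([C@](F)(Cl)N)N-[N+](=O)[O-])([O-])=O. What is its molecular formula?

C6H9ClF2N3O5-

Heavy atoms from the SMILES: 6 C, 1 Cl, 2 F, 3 N, 5 O.
Implicit hydrogens by atom environment:
  3 × C: 1 H each → 3
  3 × O: no H
  2 × C: no H
  2 × F: no H
  2 × O (charge -1): no H
  1 × C: 3 H
  1 × Cl: no H
  1 × N: 2 H
  1 × N: 1 H
  1 × N (charge +1): no H
  Total hydrogens = 9.
Net charge -1.
Molecular formula: C6H9ClF2N3O5-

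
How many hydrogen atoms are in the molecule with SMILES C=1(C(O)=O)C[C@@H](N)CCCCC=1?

Hydrogens are implicit in SMILES; fill each atom to its normal valence:
  5 × C: 2 H each → 10
  2 × C: 1 H each → 2
  2 × C: no H
  1 × N: 2 H
  1 × O: 1 H
  1 × O: no H
  Total hydrogens = 15.

15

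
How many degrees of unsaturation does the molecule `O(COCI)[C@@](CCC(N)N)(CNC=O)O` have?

Molecular formula from the SMILES: C8H18IN3O4.
DoU = (2C + 2 + N − H − X)/2 = (2·8 + 2 + 3 − 18 − 1)/2 = 2/2 = 1.
(Structurally: 0 ring(s) + 1 π bond(s) = 1.)

1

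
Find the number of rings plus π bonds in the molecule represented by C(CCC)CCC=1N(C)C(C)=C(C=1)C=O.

Molecular formula from the SMILES: C13H21NO.
DoU = (2C + 2 + N − H − X)/2 = (2·13 + 2 + 1 − 21 − 0)/2 = 8/2 = 4.
(Structurally: 1 ring(s) + 3 π bond(s) = 4.)

4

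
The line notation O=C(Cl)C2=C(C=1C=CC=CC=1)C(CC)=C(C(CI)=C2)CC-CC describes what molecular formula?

C20H22ClIO

Heavy atoms from the SMILES: 20 C, 1 Cl, 1 I, 1 O.
Implicit hydrogens by atom environment:
  6 × C (aromatic): 1 H each → 6
  6 × C (aromatic): no H
  5 × C: 2 H each → 10
  2 × C: 3 H each → 6
  1 × C: no H
  1 × Cl: no H
  1 × I: no H
  1 × O: no H
  Total hydrogens = 22.
Molecular formula: C20H22ClIO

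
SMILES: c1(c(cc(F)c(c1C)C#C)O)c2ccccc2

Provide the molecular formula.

C15H11FO

Heavy atoms from the SMILES: 15 C, 1 F, 1 O.
Implicit hydrogens by atom environment:
  6 × C (aromatic): 1 H each → 6
  6 × C (aromatic): no H
  1 × C: 3 H
  1 × C: 1 H
  1 × C: no H
  1 × F: no H
  1 × O: 1 H
  Total hydrogens = 11.
Molecular formula: C15H11FO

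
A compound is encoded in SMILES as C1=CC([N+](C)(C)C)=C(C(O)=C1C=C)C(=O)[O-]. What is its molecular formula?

Heavy atoms from the SMILES: 12 C, 1 N, 3 O.
Implicit hydrogens by atom environment:
  4 × C (aromatic): no H
  3 × C: 3 H each → 9
  2 × C (aromatic): 1 H each → 2
  1 × C: 2 H
  1 × C: 1 H
  1 × C: no H
  1 × N (charge +1): no H
  1 × O: 1 H
  1 × O: no H
  1 × O (charge -1): no H
  Total hydrogens = 15.
Molecular formula: C12H15NO3

C12H15NO3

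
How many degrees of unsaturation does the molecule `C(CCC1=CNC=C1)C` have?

Molecular formula from the SMILES: C8H13N.
DoU = (2C + 2 + N − H − X)/2 = (2·8 + 2 + 1 − 13 − 0)/2 = 6/2 = 3.
(Structurally: 1 ring(s) + 2 π bond(s) = 3.)

3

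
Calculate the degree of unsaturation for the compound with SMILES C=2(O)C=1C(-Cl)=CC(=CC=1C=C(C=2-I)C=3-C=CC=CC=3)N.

Molecular formula from the SMILES: C16H11ClINO.
DoU = (2C + 2 + N − H − X)/2 = (2·16 + 2 + 1 − 11 − 2)/2 = 22/2 = 11.
(Structurally: 3 ring(s) + 8 π bond(s) = 11.)

11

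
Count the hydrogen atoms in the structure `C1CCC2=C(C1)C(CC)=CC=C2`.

Hydrogens are implicit in SMILES; fill each atom to its normal valence:
  5 × C: 2 H each → 10
  3 × C (aromatic): 1 H each → 3
  3 × C (aromatic): no H
  1 × C: 3 H
  Total hydrogens = 16.

16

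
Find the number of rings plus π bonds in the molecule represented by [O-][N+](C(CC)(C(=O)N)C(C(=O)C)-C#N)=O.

Molecular formula from the SMILES: C8H11N3O4.
DoU = (2C + 2 + N − H − X)/2 = (2·8 + 2 + 3 − 11 − 0)/2 = 10/2 = 5.
(Structurally: 0 ring(s) + 5 π bond(s) = 5.)

5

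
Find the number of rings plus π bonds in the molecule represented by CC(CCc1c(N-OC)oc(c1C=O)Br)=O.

5

Molecular formula from the SMILES: C10H12BrNO4.
DoU = (2C + 2 + N − H − X)/2 = (2·10 + 2 + 1 − 12 − 1)/2 = 10/2 = 5.
(Structurally: 1 ring(s) + 4 π bond(s) = 5.)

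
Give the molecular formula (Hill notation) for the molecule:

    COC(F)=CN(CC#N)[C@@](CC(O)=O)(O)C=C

Heavy atoms from the SMILES: 10 C, 1 F, 2 N, 4 O.
Implicit hydrogens by atom environment:
  4 × C: no H
  3 × C: 2 H each → 6
  2 × C: 1 H each → 2
  2 × N: no H
  2 × O: 1 H each → 2
  2 × O: no H
  1 × C: 3 H
  1 × F: no H
  Total hydrogens = 13.
Molecular formula: C10H13FN2O4

C10H13FN2O4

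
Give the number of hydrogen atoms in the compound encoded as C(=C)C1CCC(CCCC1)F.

Hydrogens are implicit in SMILES; fill each atom to its normal valence:
  7 × C: 2 H each → 14
  3 × C: 1 H each → 3
  1 × F: no H
  Total hydrogens = 17.

17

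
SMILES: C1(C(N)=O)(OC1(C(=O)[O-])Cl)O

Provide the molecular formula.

Heavy atoms from the SMILES: 4 C, 1 Cl, 1 N, 5 O.
Implicit hydrogens by atom environment:
  4 × C: no H
  3 × O: no H
  1 × Cl: no H
  1 × N: 2 H
  1 × O: 1 H
  1 × O (charge -1): no H
  Total hydrogens = 3.
Net charge -1.
Molecular formula: C4H3ClNO5-

C4H3ClNO5-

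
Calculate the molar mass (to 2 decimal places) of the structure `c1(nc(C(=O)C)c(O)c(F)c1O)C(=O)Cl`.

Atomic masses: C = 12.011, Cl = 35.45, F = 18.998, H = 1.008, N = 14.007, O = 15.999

233.58

Molecular formula: C8H5ClFNO4.
M = 8×12.011 + 1×35.45 + 1×18.998 + 5×1.008 + 1×14.007 + 4×15.999 = 233.58 g/mol.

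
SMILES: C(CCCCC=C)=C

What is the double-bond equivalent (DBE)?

Molecular formula from the SMILES: C8H14.
DoU = (2C + 2 + N − H − X)/2 = (2·8 + 2 + 0 − 14 − 0)/2 = 4/2 = 2.
(Structurally: 0 ring(s) + 2 π bond(s) = 2.)

2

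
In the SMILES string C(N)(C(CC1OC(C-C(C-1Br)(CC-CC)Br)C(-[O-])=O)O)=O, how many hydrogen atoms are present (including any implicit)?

20

Hydrogens are implicit in SMILES; fill each atom to its normal valence:
  5 × C: 2 H each → 10
  4 × C: 1 H each → 4
  3 × C: no H
  3 × O: no H
  2 × Br: no H
  1 × C: 3 H
  1 × N: 2 H
  1 × O: 1 H
  1 × O (charge -1): no H
  Total hydrogens = 20.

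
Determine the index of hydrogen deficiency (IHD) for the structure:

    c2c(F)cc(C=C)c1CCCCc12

6

Molecular formula from the SMILES: C12H13F.
DoU = (2C + 2 + N − H − X)/2 = (2·12 + 2 + 0 − 13 − 1)/2 = 12/2 = 6.
(Structurally: 2 ring(s) + 4 π bond(s) = 6.)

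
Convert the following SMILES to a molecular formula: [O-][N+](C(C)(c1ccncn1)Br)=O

C6H6BrN3O2

Heavy atoms from the SMILES: 1 Br, 6 C, 3 N, 2 O.
Implicit hydrogens by atom environment:
  3 × C (aromatic): 1 H each → 3
  2 × N (aromatic): no H
  1 × Br: no H
  1 × C: 3 H
  1 × C (aromatic): no H
  1 × C: no H
  1 × N (charge +1): no H
  1 × O: no H
  1 × O (charge -1): no H
  Total hydrogens = 6.
Molecular formula: C6H6BrN3O2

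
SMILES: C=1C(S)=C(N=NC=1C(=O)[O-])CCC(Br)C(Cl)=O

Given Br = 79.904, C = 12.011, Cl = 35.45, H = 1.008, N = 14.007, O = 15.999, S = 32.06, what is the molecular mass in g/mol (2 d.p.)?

Molecular formula: C9H7BrClN2O3S-.
M = 1×79.904 + 9×12.011 + 1×35.45 + 7×1.008 + 2×14.007 + 3×15.999 + 1×32.06 = 338.58 g/mol.

338.58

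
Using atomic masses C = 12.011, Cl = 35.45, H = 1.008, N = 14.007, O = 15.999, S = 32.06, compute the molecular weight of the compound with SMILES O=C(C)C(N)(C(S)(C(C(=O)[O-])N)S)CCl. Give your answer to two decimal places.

Molecular formula: C7H12ClN2O3S2-.
M = 7×12.011 + 1×35.45 + 12×1.008 + 2×14.007 + 3×15.999 + 2×32.06 = 271.75 g/mol.

271.75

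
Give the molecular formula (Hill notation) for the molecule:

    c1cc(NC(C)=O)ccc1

C8H9NO

Heavy atoms from the SMILES: 8 C, 1 N, 1 O.
Implicit hydrogens by atom environment:
  5 × C (aromatic): 1 H each → 5
  1 × C: 3 H
  1 × C (aromatic): no H
  1 × C: no H
  1 × N: 1 H
  1 × O: no H
  Total hydrogens = 9.
Molecular formula: C8H9NO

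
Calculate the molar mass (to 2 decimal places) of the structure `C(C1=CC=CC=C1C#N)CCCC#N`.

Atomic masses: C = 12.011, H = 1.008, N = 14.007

Molecular formula: C12H12N2.
M = 12×12.011 + 12×1.008 + 2×14.007 = 184.24 g/mol.

184.24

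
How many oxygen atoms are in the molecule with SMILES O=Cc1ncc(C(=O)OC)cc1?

The symbol for oxygen appears 3 times in the SMILES.

3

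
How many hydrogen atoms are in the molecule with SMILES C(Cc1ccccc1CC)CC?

Hydrogens are implicit in SMILES; fill each atom to its normal valence:
  4 × C: 2 H each → 8
  4 × C (aromatic): 1 H each → 4
  2 × C: 3 H each → 6
  2 × C (aromatic): no H
  Total hydrogens = 18.

18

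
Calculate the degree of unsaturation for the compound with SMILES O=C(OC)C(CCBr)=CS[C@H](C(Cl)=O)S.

3

Molecular formula from the SMILES: C8H10BrClO3S2.
DoU = (2C + 2 + N − H − X)/2 = (2·8 + 2 + 0 − 10 − 2)/2 = 6/2 = 3.
(Structurally: 0 ring(s) + 3 π bond(s) = 3.)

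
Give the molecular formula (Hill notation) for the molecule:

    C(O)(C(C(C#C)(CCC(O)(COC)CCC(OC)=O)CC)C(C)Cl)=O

Heavy atoms from the SMILES: 18 C, 1 Cl, 6 O.
Implicit hydrogens by atom environment:
  6 × C: 2 H each → 12
  5 × C: no H
  4 × C: 3 H each → 12
  4 × O: no H
  3 × C: 1 H each → 3
  2 × O: 1 H each → 2
  1 × Cl: no H
  Total hydrogens = 29.
Molecular formula: C18H29ClO6

C18H29ClO6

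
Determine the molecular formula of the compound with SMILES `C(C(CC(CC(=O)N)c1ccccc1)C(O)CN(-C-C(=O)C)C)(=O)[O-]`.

Heavy atoms from the SMILES: 18 C, 2 N, 5 O.
Implicit hydrogens by atom environment:
  5 × C (aromatic): 1 H each → 5
  4 × C: 2 H each → 8
  3 × C: 1 H each → 3
  3 × C: no H
  3 × O: no H
  2 × C: 3 H each → 6
  1 × C (aromatic): no H
  1 × N: 2 H
  1 × N: no H
  1 × O: 1 H
  1 × O (charge -1): no H
  Total hydrogens = 25.
Net charge -1.
Molecular formula: C18H25N2O5-

C18H25N2O5-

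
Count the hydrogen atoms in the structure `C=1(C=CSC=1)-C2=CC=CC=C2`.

Hydrogens are implicit in SMILES; fill each atom to its normal valence:
  8 × C (aromatic): 1 H each → 8
  2 × C (aromatic): no H
  1 × S (aromatic): no H
  Total hydrogens = 8.

8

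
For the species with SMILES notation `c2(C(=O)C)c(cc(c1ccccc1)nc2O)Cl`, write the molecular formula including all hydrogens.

C13H10ClNO2

Heavy atoms from the SMILES: 13 C, 1 Cl, 1 N, 2 O.
Implicit hydrogens by atom environment:
  6 × C (aromatic): 1 H each → 6
  5 × C (aromatic): no H
  1 × C: 3 H
  1 × C: no H
  1 × Cl: no H
  1 × N (aromatic): no H
  1 × O: 1 H
  1 × O: no H
  Total hydrogens = 10.
Molecular formula: C13H10ClNO2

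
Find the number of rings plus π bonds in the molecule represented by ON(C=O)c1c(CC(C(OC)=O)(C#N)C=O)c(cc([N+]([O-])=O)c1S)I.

10

Molecular formula from the SMILES: C13H10IN3O7S.
DoU = (2C + 2 + N − H − X)/2 = (2·13 + 2 + 3 − 10 − 1)/2 = 20/2 = 10.
(Structurally: 1 ring(s) + 9 π bond(s) = 10.)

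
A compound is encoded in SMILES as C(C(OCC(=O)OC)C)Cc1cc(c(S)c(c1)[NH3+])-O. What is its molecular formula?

C13H20NO4S+

Heavy atoms from the SMILES: 13 C, 1 N, 4 O, 1 S.
Implicit hydrogens by atom environment:
  4 × C (aromatic): no H
  3 × C: 2 H each → 6
  3 × O: no H
  2 × C: 3 H each → 6
  2 × C (aromatic): 1 H each → 2
  1 × C: 1 H
  1 × C: no H
  1 × N (charge +1): 3 H
  1 × O: 1 H
  1 × S: 1 H
  Total hydrogens = 20.
Net charge +1.
Molecular formula: C13H20NO4S+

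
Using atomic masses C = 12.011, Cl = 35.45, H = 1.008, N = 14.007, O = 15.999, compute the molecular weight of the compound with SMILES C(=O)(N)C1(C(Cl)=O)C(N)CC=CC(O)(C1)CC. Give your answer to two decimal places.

260.72

Molecular formula: C11H17ClN2O3.
M = 11×12.011 + 1×35.45 + 17×1.008 + 2×14.007 + 3×15.999 = 260.72 g/mol.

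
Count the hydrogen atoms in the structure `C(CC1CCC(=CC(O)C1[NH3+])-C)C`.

Hydrogens are implicit in SMILES; fill each atom to its normal valence:
  4 × C: 2 H each → 8
  4 × C: 1 H each → 4
  2 × C: 3 H each → 6
  1 × C: no H
  1 × N (charge +1): 3 H
  1 × O: 1 H
  Total hydrogens = 22.

22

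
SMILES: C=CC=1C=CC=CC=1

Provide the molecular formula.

Heavy atoms from the SMILES: 8 C.
Implicit hydrogens by atom environment:
  5 × C (aromatic): 1 H each → 5
  1 × C: 2 H
  1 × C: 1 H
  1 × C (aromatic): no H
  Total hydrogens = 8.
Molecular formula: C8H8

C8H8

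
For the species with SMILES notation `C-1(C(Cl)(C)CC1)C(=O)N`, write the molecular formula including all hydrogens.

Heavy atoms from the SMILES: 6 C, 1 Cl, 1 N, 1 O.
Implicit hydrogens by atom environment:
  2 × C: 2 H each → 4
  2 × C: no H
  1 × C: 3 H
  1 × C: 1 H
  1 × Cl: no H
  1 × N: 2 H
  1 × O: no H
  Total hydrogens = 10.
Molecular formula: C6H10ClNO

C6H10ClNO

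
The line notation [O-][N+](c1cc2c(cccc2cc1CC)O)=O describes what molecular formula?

Heavy atoms from the SMILES: 12 C, 1 N, 3 O.
Implicit hydrogens by atom environment:
  5 × C (aromatic): 1 H each → 5
  5 × C (aromatic): no H
  1 × C: 3 H
  1 × C: 2 H
  1 × N (charge +1): no H
  1 × O: 1 H
  1 × O: no H
  1 × O (charge -1): no H
  Total hydrogens = 11.
Molecular formula: C12H11NO3

C12H11NO3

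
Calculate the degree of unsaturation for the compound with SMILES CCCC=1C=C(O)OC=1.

3

Molecular formula from the SMILES: C7H10O2.
DoU = (2C + 2 + N − H − X)/2 = (2·7 + 2 + 0 − 10 − 0)/2 = 6/2 = 3.
(Structurally: 1 ring(s) + 2 π bond(s) = 3.)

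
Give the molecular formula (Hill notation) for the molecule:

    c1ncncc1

Heavy atoms from the SMILES: 4 C, 2 N.
Implicit hydrogens by atom environment:
  4 × C (aromatic): 1 H each → 4
  2 × N (aromatic): no H
  Total hydrogens = 4.
Molecular formula: C4H4N2

C4H4N2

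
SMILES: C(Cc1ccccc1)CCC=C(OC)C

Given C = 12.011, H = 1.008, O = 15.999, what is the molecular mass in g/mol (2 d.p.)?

204.31

Molecular formula: C14H20O.
M = 14×12.011 + 20×1.008 + 1×15.999 = 204.31 g/mol.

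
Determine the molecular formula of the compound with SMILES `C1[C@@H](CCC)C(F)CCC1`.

C9H17F

Heavy atoms from the SMILES: 9 C, 1 F.
Implicit hydrogens by atom environment:
  6 × C: 2 H each → 12
  2 × C: 1 H each → 2
  1 × C: 3 H
  1 × F: no H
  Total hydrogens = 17.
Molecular formula: C9H17F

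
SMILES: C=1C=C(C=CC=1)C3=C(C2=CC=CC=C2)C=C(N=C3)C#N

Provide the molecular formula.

Heavy atoms from the SMILES: 18 C, 2 N.
Implicit hydrogens by atom environment:
  12 × C (aromatic): 1 H each → 12
  5 × C (aromatic): no H
  1 × C: no H
  1 × N (aromatic): no H
  1 × N: no H
  Total hydrogens = 12.
Molecular formula: C18H12N2

C18H12N2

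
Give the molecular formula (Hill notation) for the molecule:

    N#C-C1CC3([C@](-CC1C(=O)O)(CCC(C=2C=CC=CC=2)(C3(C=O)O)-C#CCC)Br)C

Heavy atoms from the SMILES: 1 Br, 24 C, 1 N, 4 O.
Implicit hydrogens by atom environment:
  8 × C: no H
  5 × C: 2 H each → 10
  5 × C (aromatic): 1 H each → 5
  3 × C: 1 H each → 3
  2 × C: 3 H each → 6
  2 × O: 1 H each → 2
  2 × O: no H
  1 × Br: no H
  1 × C (aromatic): no H
  1 × N: no H
  Total hydrogens = 26.
Molecular formula: C24H26BrNO4

C24H26BrNO4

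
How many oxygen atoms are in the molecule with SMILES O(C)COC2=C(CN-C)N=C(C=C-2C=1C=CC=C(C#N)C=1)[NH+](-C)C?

2

The symbol for oxygen appears 2 times in the SMILES.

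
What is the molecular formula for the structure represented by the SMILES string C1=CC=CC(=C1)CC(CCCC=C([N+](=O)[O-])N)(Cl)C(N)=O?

Heavy atoms from the SMILES: 14 C, 1 Cl, 3 N, 3 O.
Implicit hydrogens by atom environment:
  5 × C (aromatic): 1 H each → 5
  4 × C: 2 H each → 8
  3 × C: no H
  2 × N: 2 H each → 4
  2 × O: no H
  1 × C: 1 H
  1 × C (aromatic): no H
  1 × Cl: no H
  1 × N (charge +1): no H
  1 × O (charge -1): no H
  Total hydrogens = 18.
Molecular formula: C14H18ClN3O3

C14H18ClN3O3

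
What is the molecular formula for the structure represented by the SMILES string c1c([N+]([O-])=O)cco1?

C4H3NO3

Heavy atoms from the SMILES: 4 C, 1 N, 3 O.
Implicit hydrogens by atom environment:
  3 × C (aromatic): 1 H each → 3
  1 × C (aromatic): no H
  1 × N (charge +1): no H
  1 × O (aromatic): no H
  1 × O: no H
  1 × O (charge -1): no H
  Total hydrogens = 3.
Molecular formula: C4H3NO3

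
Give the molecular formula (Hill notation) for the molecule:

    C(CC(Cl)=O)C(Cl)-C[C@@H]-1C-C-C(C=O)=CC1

Heavy atoms from the SMILES: 12 C, 2 Cl, 2 O.
Implicit hydrogens by atom environment:
  6 × C: 2 H each → 12
  4 × C: 1 H each → 4
  2 × C: no H
  2 × Cl: no H
  2 × O: no H
  Total hydrogens = 16.
Molecular formula: C12H16Cl2O2

C12H16Cl2O2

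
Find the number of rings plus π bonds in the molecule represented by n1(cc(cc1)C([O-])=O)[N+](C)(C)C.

4

Molecular formula from the SMILES: C8H12N2O2.
DoU = (2C + 2 + N − H − X)/2 = (2·8 + 2 + 2 − 12 − 0)/2 = 8/2 = 4.
(Structurally: 1 ring(s) + 3 π bond(s) = 4.)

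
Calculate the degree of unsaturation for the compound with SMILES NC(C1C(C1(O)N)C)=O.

Molecular formula from the SMILES: C5H10N2O2.
DoU = (2C + 2 + N − H − X)/2 = (2·5 + 2 + 2 − 10 − 0)/2 = 4/2 = 2.
(Structurally: 1 ring(s) + 1 π bond(s) = 2.)

2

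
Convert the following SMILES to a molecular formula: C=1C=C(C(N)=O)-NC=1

C5H6N2O

Heavy atoms from the SMILES: 5 C, 2 N, 1 O.
Implicit hydrogens by atom environment:
  3 × C (aromatic): 1 H each → 3
  1 × C (aromatic): no H
  1 × C: no H
  1 × N: 2 H
  1 × N (aromatic): 1 H
  1 × O: no H
  Total hydrogens = 6.
Molecular formula: C5H6N2O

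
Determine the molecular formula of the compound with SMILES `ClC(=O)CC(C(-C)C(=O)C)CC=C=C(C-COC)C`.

Heavy atoms from the SMILES: 15 C, 1 Cl, 3 O.
Implicit hydrogens by atom environment:
  4 × C: 3 H each → 12
  4 × C: 2 H each → 8
  4 × C: no H
  3 × C: 1 H each → 3
  3 × O: no H
  1 × Cl: no H
  Total hydrogens = 23.
Molecular formula: C15H23ClO3

C15H23ClO3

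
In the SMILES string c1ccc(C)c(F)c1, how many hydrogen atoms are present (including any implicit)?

7

Hydrogens are implicit in SMILES; fill each atom to its normal valence:
  4 × C (aromatic): 1 H each → 4
  2 × C (aromatic): no H
  1 × C: 3 H
  1 × F: no H
  Total hydrogens = 7.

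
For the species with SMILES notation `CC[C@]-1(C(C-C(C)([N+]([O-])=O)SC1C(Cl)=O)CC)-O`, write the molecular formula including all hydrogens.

C11H18ClNO4S

Heavy atoms from the SMILES: 11 C, 1 Cl, 1 N, 4 O, 1 S.
Implicit hydrogens by atom environment:
  3 × C: 3 H each → 9
  3 × C: 2 H each → 6
  3 × C: no H
  2 × C: 1 H each → 2
  2 × O: no H
  1 × Cl: no H
  1 × N (charge +1): no H
  1 × O: 1 H
  1 × O (charge -1): no H
  1 × S: no H
  Total hydrogens = 18.
Molecular formula: C11H18ClNO4S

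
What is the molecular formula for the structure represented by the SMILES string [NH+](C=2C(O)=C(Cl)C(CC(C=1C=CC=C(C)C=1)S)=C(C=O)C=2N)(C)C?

Heavy atoms from the SMILES: 18 C, 1 Cl, 2 N, 2 O, 1 S.
Implicit hydrogens by atom environment:
  8 × C (aromatic): no H
  4 × C (aromatic): 1 H each → 4
  3 × C: 3 H each → 9
  2 × C: 1 H each → 2
  1 × C: 2 H
  1 × Cl: no H
  1 × N: 2 H
  1 × N (charge +1): 1 H
  1 × O: 1 H
  1 × O: no H
  1 × S: 1 H
  Total hydrogens = 22.
Net charge +1.
Molecular formula: C18H22ClN2O2S+

C18H22ClN2O2S+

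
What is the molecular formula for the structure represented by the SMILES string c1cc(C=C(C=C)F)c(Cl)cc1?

C10H8ClF

Heavy atoms from the SMILES: 10 C, 1 Cl, 1 F.
Implicit hydrogens by atom environment:
  4 × C (aromatic): 1 H each → 4
  2 × C: 1 H each → 2
  2 × C (aromatic): no H
  1 × C: 2 H
  1 × C: no H
  1 × Cl: no H
  1 × F: no H
  Total hydrogens = 8.
Molecular formula: C10H8ClF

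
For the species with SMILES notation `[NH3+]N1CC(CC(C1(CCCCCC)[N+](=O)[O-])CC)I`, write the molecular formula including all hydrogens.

C13H27IN3O2+

Heavy atoms from the SMILES: 13 C, 1 I, 3 N, 2 O.
Implicit hydrogens by atom environment:
  8 × C: 2 H each → 16
  2 × C: 3 H each → 6
  2 × C: 1 H each → 2
  1 × C: no H
  1 × I: no H
  1 × N (charge +1): 3 H
  1 × N: no H
  1 × N (charge +1): no H
  1 × O: no H
  1 × O (charge -1): no H
  Total hydrogens = 27.
Net charge +1.
Molecular formula: C13H27IN3O2+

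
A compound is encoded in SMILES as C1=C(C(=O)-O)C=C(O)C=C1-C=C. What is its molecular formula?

Heavy atoms from the SMILES: 9 C, 3 O.
Implicit hydrogens by atom environment:
  3 × C (aromatic): 1 H each → 3
  3 × C (aromatic): no H
  2 × O: 1 H each → 2
  1 × C: 2 H
  1 × C: 1 H
  1 × C: no H
  1 × O: no H
  Total hydrogens = 8.
Molecular formula: C9H8O3

C9H8O3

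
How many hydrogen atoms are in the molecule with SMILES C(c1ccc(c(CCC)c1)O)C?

16

Hydrogens are implicit in SMILES; fill each atom to its normal valence:
  3 × C: 2 H each → 6
  3 × C (aromatic): 1 H each → 3
  3 × C (aromatic): no H
  2 × C: 3 H each → 6
  1 × O: 1 H
  Total hydrogens = 16.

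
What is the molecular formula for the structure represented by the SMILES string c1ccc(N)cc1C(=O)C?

Heavy atoms from the SMILES: 8 C, 1 N, 1 O.
Implicit hydrogens by atom environment:
  4 × C (aromatic): 1 H each → 4
  2 × C (aromatic): no H
  1 × C: 3 H
  1 × C: no H
  1 × N: 2 H
  1 × O: no H
  Total hydrogens = 9.
Molecular formula: C8H9NO

C8H9NO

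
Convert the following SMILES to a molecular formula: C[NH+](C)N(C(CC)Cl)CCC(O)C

Heavy atoms from the SMILES: 9 C, 1 Cl, 2 N, 1 O.
Implicit hydrogens by atom environment:
  4 × C: 3 H each → 12
  3 × C: 2 H each → 6
  2 × C: 1 H each → 2
  1 × Cl: no H
  1 × N (charge +1): 1 H
  1 × N: no H
  1 × O: 1 H
  Total hydrogens = 22.
Net charge +1.
Molecular formula: C9H22ClN2O+

C9H22ClN2O+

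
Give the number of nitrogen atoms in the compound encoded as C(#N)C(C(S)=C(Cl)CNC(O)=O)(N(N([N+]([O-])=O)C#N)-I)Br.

6

The symbol for nitrogen appears 6 times in the SMILES.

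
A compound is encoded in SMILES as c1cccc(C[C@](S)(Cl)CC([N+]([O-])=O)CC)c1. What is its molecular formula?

Heavy atoms from the SMILES: 12 C, 1 Cl, 1 N, 2 O, 1 S.
Implicit hydrogens by atom environment:
  5 × C (aromatic): 1 H each → 5
  3 × C: 2 H each → 6
  1 × C: 3 H
  1 × C: 1 H
  1 × C: no H
  1 × C (aromatic): no H
  1 × Cl: no H
  1 × N (charge +1): no H
  1 × O: no H
  1 × O (charge -1): no H
  1 × S: 1 H
  Total hydrogens = 16.
Molecular formula: C12H16ClNO2S

C12H16ClNO2S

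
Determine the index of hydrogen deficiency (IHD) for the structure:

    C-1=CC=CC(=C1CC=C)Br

Molecular formula from the SMILES: C9H9Br.
DoU = (2C + 2 + N − H − X)/2 = (2·9 + 2 + 0 − 9 − 1)/2 = 10/2 = 5.
(Structurally: 1 ring(s) + 4 π bond(s) = 5.)

5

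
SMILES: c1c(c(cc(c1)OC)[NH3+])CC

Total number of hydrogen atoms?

14

Hydrogens are implicit in SMILES; fill each atom to its normal valence:
  3 × C (aromatic): 1 H each → 3
  3 × C (aromatic): no H
  2 × C: 3 H each → 6
  1 × C: 2 H
  1 × N (charge +1): 3 H
  1 × O: no H
  Total hydrogens = 14.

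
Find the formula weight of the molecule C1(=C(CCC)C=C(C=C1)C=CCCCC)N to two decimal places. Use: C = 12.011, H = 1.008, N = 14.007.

217.36

Molecular formula: C15H23N.
M = 15×12.011 + 23×1.008 + 1×14.007 = 217.36 g/mol.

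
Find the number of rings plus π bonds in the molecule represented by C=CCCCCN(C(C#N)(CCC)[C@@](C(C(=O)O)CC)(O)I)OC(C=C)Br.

5

Molecular formula from the SMILES: C19H30BrIN2O4.
DoU = (2C + 2 + N − H − X)/2 = (2·19 + 2 + 2 − 30 − 2)/2 = 10/2 = 5.
(Structurally: 0 ring(s) + 5 π bond(s) = 5.)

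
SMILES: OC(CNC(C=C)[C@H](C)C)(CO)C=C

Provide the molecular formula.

Heavy atoms from the SMILES: 11 C, 1 N, 2 O.
Implicit hydrogens by atom environment:
  4 × C: 2 H each → 8
  4 × C: 1 H each → 4
  2 × C: 3 H each → 6
  2 × O: 1 H each → 2
  1 × C: no H
  1 × N: 1 H
  Total hydrogens = 21.
Molecular formula: C11H21NO2

C11H21NO2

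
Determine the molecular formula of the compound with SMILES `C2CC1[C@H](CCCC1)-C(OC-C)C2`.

C12H22O

Heavy atoms from the SMILES: 12 C, 1 O.
Implicit hydrogens by atom environment:
  8 × C: 2 H each → 16
  3 × C: 1 H each → 3
  1 × C: 3 H
  1 × O: no H
  Total hydrogens = 22.
Molecular formula: C12H22O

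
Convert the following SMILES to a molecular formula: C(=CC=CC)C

Heavy atoms from the SMILES: 6 C.
Implicit hydrogens by atom environment:
  4 × C: 1 H each → 4
  2 × C: 3 H each → 6
  Total hydrogens = 10.
Molecular formula: C6H10

C6H10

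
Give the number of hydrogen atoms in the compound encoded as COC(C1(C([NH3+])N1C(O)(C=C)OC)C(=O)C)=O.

Hydrogens are implicit in SMILES; fill each atom to its normal valence:
  4 × C: no H
  4 × O: no H
  3 × C: 3 H each → 9
  2 × C: 1 H each → 2
  1 × C: 2 H
  1 × N (charge +1): 3 H
  1 × N: no H
  1 × O: 1 H
  Total hydrogens = 17.

17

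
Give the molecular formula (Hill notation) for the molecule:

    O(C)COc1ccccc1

Heavy atoms from the SMILES: 8 C, 2 O.
Implicit hydrogens by atom environment:
  5 × C (aromatic): 1 H each → 5
  2 × O: no H
  1 × C: 3 H
  1 × C: 2 H
  1 × C (aromatic): no H
  Total hydrogens = 10.
Molecular formula: C8H10O2

C8H10O2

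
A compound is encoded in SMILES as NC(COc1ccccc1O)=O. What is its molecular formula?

C8H9NO3

Heavy atoms from the SMILES: 8 C, 1 N, 3 O.
Implicit hydrogens by atom environment:
  4 × C (aromatic): 1 H each → 4
  2 × C (aromatic): no H
  2 × O: no H
  1 × C: 2 H
  1 × C: no H
  1 × N: 2 H
  1 × O: 1 H
  Total hydrogens = 9.
Molecular formula: C8H9NO3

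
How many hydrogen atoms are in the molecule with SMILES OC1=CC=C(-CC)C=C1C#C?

10

Hydrogens are implicit in SMILES; fill each atom to its normal valence:
  3 × C (aromatic): 1 H each → 3
  3 × C (aromatic): no H
  1 × C: 3 H
  1 × C: 2 H
  1 × C: 1 H
  1 × C: no H
  1 × O: 1 H
  Total hydrogens = 10.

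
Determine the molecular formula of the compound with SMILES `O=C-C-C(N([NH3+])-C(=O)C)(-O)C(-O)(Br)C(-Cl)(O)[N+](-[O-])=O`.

C7H12BrClN3O7+

Heavy atoms from the SMILES: 1 Br, 7 C, 1 Cl, 3 N, 7 O.
Implicit hydrogens by atom environment:
  4 × C: no H
  3 × O: 1 H each → 3
  3 × O: no H
  1 × Br: no H
  1 × C: 3 H
  1 × C: 2 H
  1 × C: 1 H
  1 × Cl: no H
  1 × N (charge +1): 3 H
  1 × N (charge +1): no H
  1 × N: no H
  1 × O (charge -1): no H
  Total hydrogens = 12.
Net charge +1.
Molecular formula: C7H12BrClN3O7+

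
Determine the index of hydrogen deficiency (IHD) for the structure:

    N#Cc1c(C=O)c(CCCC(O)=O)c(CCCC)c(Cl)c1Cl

Molecular formula from the SMILES: C16H17Cl2NO3.
DoU = (2C + 2 + N − H − X)/2 = (2·16 + 2 + 1 − 17 − 2)/2 = 16/2 = 8.
(Structurally: 1 ring(s) + 7 π bond(s) = 8.)

8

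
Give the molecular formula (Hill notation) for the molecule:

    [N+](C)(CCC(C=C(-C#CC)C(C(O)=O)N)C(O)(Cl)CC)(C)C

Heavy atoms from the SMILES: 16 C, 1 Cl, 2 N, 3 O.
Implicit hydrogens by atom environment:
  5 × C: 3 H each → 15
  5 × C: no H
  3 × C: 2 H each → 6
  3 × C: 1 H each → 3
  2 × O: 1 H each → 2
  1 × Cl: no H
  1 × N: 2 H
  1 × N (charge +1): no H
  1 × O: no H
  Total hydrogens = 28.
Net charge +1.
Molecular formula: C16H28ClN2O3+

C16H28ClN2O3+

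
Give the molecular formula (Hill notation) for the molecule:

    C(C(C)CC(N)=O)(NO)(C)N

C6H15N3O2

Heavy atoms from the SMILES: 6 C, 3 N, 2 O.
Implicit hydrogens by atom environment:
  2 × C: 3 H each → 6
  2 × C: no H
  2 × N: 2 H each → 4
  1 × C: 2 H
  1 × C: 1 H
  1 × N: 1 H
  1 × O: 1 H
  1 × O: no H
  Total hydrogens = 15.
Molecular formula: C6H15N3O2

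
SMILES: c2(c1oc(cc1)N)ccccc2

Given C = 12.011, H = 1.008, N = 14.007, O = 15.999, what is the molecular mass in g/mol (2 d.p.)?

Molecular formula: C10H9NO.
M = 10×12.011 + 9×1.008 + 1×14.007 + 1×15.999 = 159.19 g/mol.

159.19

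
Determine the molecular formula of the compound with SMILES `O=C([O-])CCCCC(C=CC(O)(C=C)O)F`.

Heavy atoms from the SMILES: 11 C, 1 F, 4 O.
Implicit hydrogens by atom environment:
  5 × C: 2 H each → 10
  4 × C: 1 H each → 4
  2 × C: no H
  2 × O: 1 H each → 2
  1 × F: no H
  1 × O: no H
  1 × O (charge -1): no H
  Total hydrogens = 16.
Net charge -1.
Molecular formula: C11H16FO4-

C11H16FO4-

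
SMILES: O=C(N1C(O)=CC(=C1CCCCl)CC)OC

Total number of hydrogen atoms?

Hydrogens are implicit in SMILES; fill each atom to its normal valence:
  4 × C: 2 H each → 8
  3 × C (aromatic): no H
  2 × C: 3 H each → 6
  2 × O: no H
  1 × C (aromatic): 1 H
  1 × C: no H
  1 × Cl: no H
  1 × N (aromatic): no H
  1 × O: 1 H
  Total hydrogens = 16.

16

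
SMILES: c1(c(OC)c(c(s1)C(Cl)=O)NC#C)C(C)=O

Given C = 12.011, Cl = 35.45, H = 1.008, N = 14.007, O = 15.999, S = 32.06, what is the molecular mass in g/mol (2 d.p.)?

257.69

Molecular formula: C10H8ClNO3S.
M = 10×12.011 + 1×35.45 + 8×1.008 + 1×14.007 + 3×15.999 + 1×32.06 = 257.69 g/mol.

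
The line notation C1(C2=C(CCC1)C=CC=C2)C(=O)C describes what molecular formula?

Heavy atoms from the SMILES: 12 C, 1 O.
Implicit hydrogens by atom environment:
  4 × C (aromatic): 1 H each → 4
  3 × C: 2 H each → 6
  2 × C (aromatic): no H
  1 × C: 3 H
  1 × C: 1 H
  1 × C: no H
  1 × O: no H
  Total hydrogens = 14.
Molecular formula: C12H14O

C12H14O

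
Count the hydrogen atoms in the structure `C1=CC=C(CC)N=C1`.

Hydrogens are implicit in SMILES; fill each atom to its normal valence:
  4 × C (aromatic): 1 H each → 4
  1 × C: 3 H
  1 × C: 2 H
  1 × C (aromatic): no H
  1 × N (aromatic): no H
  Total hydrogens = 9.

9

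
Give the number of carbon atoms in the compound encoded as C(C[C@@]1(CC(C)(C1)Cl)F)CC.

The symbol for carbon appears 9 times in the SMILES. (Cl is a single chlorine, not C + l.)

9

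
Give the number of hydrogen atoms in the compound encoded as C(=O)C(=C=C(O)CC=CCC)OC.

14

Hydrogens are implicit in SMILES; fill each atom to its normal valence:
  3 × C: 1 H each → 3
  3 × C: no H
  2 × C: 3 H each → 6
  2 × C: 2 H each → 4
  2 × O: no H
  1 × O: 1 H
  Total hydrogens = 14.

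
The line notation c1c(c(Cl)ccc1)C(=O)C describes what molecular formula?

Heavy atoms from the SMILES: 8 C, 1 Cl, 1 O.
Implicit hydrogens by atom environment:
  4 × C (aromatic): 1 H each → 4
  2 × C (aromatic): no H
  1 × C: 3 H
  1 × C: no H
  1 × Cl: no H
  1 × O: no H
  Total hydrogens = 7.
Molecular formula: C8H7ClO

C8H7ClO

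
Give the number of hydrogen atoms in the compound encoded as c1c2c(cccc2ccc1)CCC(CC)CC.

Hydrogens are implicit in SMILES; fill each atom to its normal valence:
  7 × C (aromatic): 1 H each → 7
  4 × C: 2 H each → 8
  3 × C (aromatic): no H
  2 × C: 3 H each → 6
  1 × C: 1 H
  Total hydrogens = 22.

22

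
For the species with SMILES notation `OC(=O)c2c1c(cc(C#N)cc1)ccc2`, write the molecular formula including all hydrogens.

Heavy atoms from the SMILES: 12 C, 1 N, 2 O.
Implicit hydrogens by atom environment:
  6 × C (aromatic): 1 H each → 6
  4 × C (aromatic): no H
  2 × C: no H
  1 × N: no H
  1 × O: 1 H
  1 × O: no H
  Total hydrogens = 7.
Molecular formula: C12H7NO2

C12H7NO2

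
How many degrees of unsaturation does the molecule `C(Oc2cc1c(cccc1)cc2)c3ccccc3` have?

11

Molecular formula from the SMILES: C17H14O.
DoU = (2C + 2 + N − H − X)/2 = (2·17 + 2 + 0 − 14 − 0)/2 = 22/2 = 11.
(Structurally: 3 ring(s) + 8 π bond(s) = 11.)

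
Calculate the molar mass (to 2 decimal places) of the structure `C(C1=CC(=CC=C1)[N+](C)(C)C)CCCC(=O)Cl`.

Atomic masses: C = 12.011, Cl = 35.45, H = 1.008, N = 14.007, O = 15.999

254.78

Molecular formula: C14H21ClNO+.
M = 14×12.011 + 1×35.45 + 21×1.008 + 1×14.007 + 1×15.999 = 254.78 g/mol.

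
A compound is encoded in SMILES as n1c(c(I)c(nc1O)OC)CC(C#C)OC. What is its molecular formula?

Heavy atoms from the SMILES: 10 C, 1 I, 2 N, 3 O.
Implicit hydrogens by atom environment:
  4 × C (aromatic): no H
  2 × C: 3 H each → 6
  2 × C: 1 H each → 2
  2 × N (aromatic): no H
  2 × O: no H
  1 × C: 2 H
  1 × C: no H
  1 × I: no H
  1 × O: 1 H
  Total hydrogens = 11.
Molecular formula: C10H11IN2O3

C10H11IN2O3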